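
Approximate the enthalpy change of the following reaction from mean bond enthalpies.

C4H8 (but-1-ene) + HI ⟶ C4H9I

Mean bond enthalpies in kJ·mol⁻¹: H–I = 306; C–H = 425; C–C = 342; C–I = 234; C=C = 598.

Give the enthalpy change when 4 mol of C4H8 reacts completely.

ΔH = −388 kJ

Bonds broken (reactants):
  C–C: 2 × 342 = 684
  C–H: 8 × 425 = 3400
  C=C: 1 × 598 = 598
  H–I: 1 × 306 = 306
  Σ(broken) = 4988 kJ
Bonds formed (products):
  C–C: 3 × 342 = 1026
  C–H: 9 × 425 = 3825
  C–I: 1 × 234 = 234
  Σ(formed) = 5085 kJ
ΔH = Σ(broken) − Σ(formed) = 4988 − 5085 = −97 kJ
For 4× the reaction as written: 4 × (−97) = −388 kJ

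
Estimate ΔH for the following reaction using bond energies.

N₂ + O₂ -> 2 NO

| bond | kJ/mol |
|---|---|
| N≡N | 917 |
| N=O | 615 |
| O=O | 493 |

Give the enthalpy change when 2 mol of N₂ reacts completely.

Bonds broken (reactants):
  N≡N: 1 × 917 = 917
  O=O: 1 × 493 = 493
  Σ(broken) = 1410 kJ
Bonds formed (products):
  N=O: 2 × 615 = 1230
  Σ(formed) = 1230 kJ
ΔH = Σ(broken) − Σ(formed) = 1410 − 1230 = +180 kJ
For 2× the reaction as written: 2 × (+180) = +360 kJ

ΔH = +360 kJ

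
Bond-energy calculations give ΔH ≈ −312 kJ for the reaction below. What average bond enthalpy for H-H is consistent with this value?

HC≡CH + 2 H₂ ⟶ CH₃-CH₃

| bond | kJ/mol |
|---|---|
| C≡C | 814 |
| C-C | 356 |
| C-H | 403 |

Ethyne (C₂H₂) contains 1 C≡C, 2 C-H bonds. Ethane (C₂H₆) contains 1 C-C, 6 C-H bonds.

D(H-H) ≈ 421 kJ/mol

Let D be the H-H bond energy.
Σ(broken) = 1×814 + 2×403 + 2×D = 1620 + 2D
Σ(formed) = 1×356 + 6×403 = 2774
ΔH = Σ(broken) − Σ(formed) = (1620 + 2D) − (2774) = −1154 + 2D
Setting this equal to −312 kJ gives 2D = 842, so D = 421 kJ/mol.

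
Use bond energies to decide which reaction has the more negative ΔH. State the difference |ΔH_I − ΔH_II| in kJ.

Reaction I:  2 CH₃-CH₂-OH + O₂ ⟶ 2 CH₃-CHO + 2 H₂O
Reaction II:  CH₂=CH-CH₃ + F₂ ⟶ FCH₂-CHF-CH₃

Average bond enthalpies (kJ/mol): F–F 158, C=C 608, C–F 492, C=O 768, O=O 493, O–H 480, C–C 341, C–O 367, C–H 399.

Reaction I:
  Bonds broken (reactants):
    C–C: 2 × 341 = 682
    C–H: 10 × 399 = 3990
    C–O: 2 × 367 = 734
    O–H: 2 × 480 = 960
    O=O: 1 × 493 = 493
    Σ(broken) = 6859 kJ
  Bonds formed (products):
    C–C: 2 × 341 = 682
    C–H: 8 × 399 = 3192
    C=O: 2 × 768 = 1536
    O–H: 4 × 480 = 1920
    Σ(formed) = 7330 kJ
  ΔH_I = 6859 − 7330 = −471 kJ
Reaction II:
  Bonds broken (reactants):
    C–C: 1 × 341 = 341
    C–H: 6 × 399 = 2394
    C=C: 1 × 608 = 608
    F–F: 1 × 158 = 158
    Σ(broken) = 3501 kJ
  Bonds formed (products):
    C–C: 2 × 341 = 682
    C–F: 2 × 492 = 984
    C–H: 6 × 399 = 2394
    Σ(formed) = 4060 kJ
  ΔH_II = 3501 − 4060 = −559 kJ
ΔH_I − ΔH_II = +88 kJ, so reaction II has the more negative ΔH; |ΔH_I − ΔH_II| = 88 kJ.

Reaction II, by 88 kJ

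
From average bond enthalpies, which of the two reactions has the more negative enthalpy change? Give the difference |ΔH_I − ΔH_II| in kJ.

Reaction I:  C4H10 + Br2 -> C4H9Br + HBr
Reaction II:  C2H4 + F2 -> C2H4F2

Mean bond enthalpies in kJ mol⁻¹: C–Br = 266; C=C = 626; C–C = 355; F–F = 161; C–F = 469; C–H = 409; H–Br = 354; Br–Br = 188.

Reaction II, by 483 kJ

Reaction I:
  Bonds broken (reactants):
    Br–Br: 1 × 188 = 188
    C–C: 3 × 355 = 1065
    C–H: 10 × 409 = 4090
    Σ(broken) = 5343 kJ
  Bonds formed (products):
    C–Br: 1 × 266 = 266
    C–C: 3 × 355 = 1065
    C–H: 9 × 409 = 3681
    H–Br: 1 × 354 = 354
    Σ(formed) = 5366 kJ
  ΔH_I = 5343 − 5366 = −23 kJ
Reaction II:
  Bonds broken (reactants):
    C–H: 4 × 409 = 1636
    C=C: 1 × 626 = 626
    F–F: 1 × 161 = 161
    Σ(broken) = 2423 kJ
  Bonds formed (products):
    C–C: 1 × 355 = 355
    C–F: 2 × 469 = 938
    C–H: 4 × 409 = 1636
    Σ(formed) = 2929 kJ
  ΔH_II = 2423 − 2929 = −506 kJ
ΔH_I − ΔH_II = +483 kJ, so reaction II has the more negative ΔH; |ΔH_I − ΔH_II| = 483 kJ.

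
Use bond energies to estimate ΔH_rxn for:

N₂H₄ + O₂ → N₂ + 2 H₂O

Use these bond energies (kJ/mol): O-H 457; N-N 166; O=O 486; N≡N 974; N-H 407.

Bonds broken (reactants):
  N-H: 4 × 407 = 1628
  N-N: 1 × 166 = 166
  O=O: 1 × 486 = 486
  Σ(broken) = 2280 kJ
Bonds formed (products):
  N≡N: 1 × 974 = 974
  O-H: 4 × 457 = 1828
  Σ(formed) = 2802 kJ
ΔH = Σ(broken) − Σ(formed) = 2280 − 2802 = −522 kJ

ΔH ≈ −522 kJ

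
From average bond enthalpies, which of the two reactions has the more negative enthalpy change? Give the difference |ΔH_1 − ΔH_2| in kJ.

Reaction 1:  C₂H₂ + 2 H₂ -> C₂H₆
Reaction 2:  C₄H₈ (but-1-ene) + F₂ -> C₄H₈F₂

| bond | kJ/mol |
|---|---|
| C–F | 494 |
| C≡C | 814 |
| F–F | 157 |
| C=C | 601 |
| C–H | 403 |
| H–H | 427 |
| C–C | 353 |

Reaction 1:
  Bonds broken (reactants):
    C≡C: 1 × 814 = 814
    C–H: 2 × 403 = 806
    H–H: 2 × 427 = 854
    Σ(broken) = 2474 kJ
  Bonds formed (products):
    C–C: 1 × 353 = 353
    C–H: 6 × 403 = 2418
    Σ(formed) = 2771 kJ
  ΔH_1 = 2474 − 2771 = −297 kJ
Reaction 2:
  Bonds broken (reactants):
    C–C: 2 × 353 = 706
    C–H: 8 × 403 = 3224
    C=C: 1 × 601 = 601
    F–F: 1 × 157 = 157
    Σ(broken) = 4688 kJ
  Bonds formed (products):
    C–C: 3 × 353 = 1059
    C–F: 2 × 494 = 988
    C–H: 8 × 403 = 3224
    Σ(formed) = 5271 kJ
  ΔH_2 = 4688 − 5271 = −583 kJ
ΔH_1 − ΔH_2 = +286 kJ, so reaction 2 has the more negative ΔH; |ΔH_1 − ΔH_2| = 286 kJ.

Reaction 2, by 286 kJ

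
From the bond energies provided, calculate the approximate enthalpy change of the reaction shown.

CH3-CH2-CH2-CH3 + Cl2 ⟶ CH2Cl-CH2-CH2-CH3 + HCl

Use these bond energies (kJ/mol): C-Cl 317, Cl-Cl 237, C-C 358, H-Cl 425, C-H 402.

Bonds broken (reactants):
  C-C: 3 × 358 = 1074
  C-H: 10 × 402 = 4020
  Cl-Cl: 1 × 237 = 237
  Σ(broken) = 5331 kJ
Bonds formed (products):
  C-C: 3 × 358 = 1074
  C-Cl: 1 × 317 = 317
  C-H: 9 × 402 = 3618
  H-Cl: 1 × 425 = 425
  Σ(formed) = 5434 kJ
ΔH = Σ(broken) − Σ(formed) = 5331 − 5434 = −103 kJ

ΔH ≈ −103 kJ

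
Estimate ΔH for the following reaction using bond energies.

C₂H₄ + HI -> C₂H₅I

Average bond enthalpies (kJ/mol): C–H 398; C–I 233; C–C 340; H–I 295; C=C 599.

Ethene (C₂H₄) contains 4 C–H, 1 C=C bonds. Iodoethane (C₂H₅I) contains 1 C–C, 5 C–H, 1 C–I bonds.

Bonds broken (reactants):
  C–H: 4 × 398 = 1592
  C=C: 1 × 599 = 599
  H–I: 1 × 295 = 295
  Σ(broken) = 2486 kJ
Bonds formed (products):
  C–C: 1 × 340 = 340
  C–H: 5 × 398 = 1990
  C–I: 1 × 233 = 233
  Σ(formed) = 2563 kJ
ΔH = Σ(broken) − Σ(formed) = 2486 − 2563 = −77 kJ

ΔH ≈ −77 kJ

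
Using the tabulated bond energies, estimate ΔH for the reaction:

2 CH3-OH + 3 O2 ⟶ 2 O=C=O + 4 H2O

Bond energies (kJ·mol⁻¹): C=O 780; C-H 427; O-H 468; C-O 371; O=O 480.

Bonds broken (reactants):
  C-H: 6 × 427 = 2562
  C-O: 2 × 371 = 742
  O-H: 2 × 468 = 936
  O=O: 3 × 480 = 1440
  Σ(broken) = 5680 kJ
Bonds formed (products):
  C=O: 4 × 780 = 3120
  O-H: 8 × 468 = 3744
  Σ(formed) = 6864 kJ
ΔH = Σ(broken) − Σ(formed) = 5680 − 6864 = −1184 kJ

ΔH ≈ −1184 kJ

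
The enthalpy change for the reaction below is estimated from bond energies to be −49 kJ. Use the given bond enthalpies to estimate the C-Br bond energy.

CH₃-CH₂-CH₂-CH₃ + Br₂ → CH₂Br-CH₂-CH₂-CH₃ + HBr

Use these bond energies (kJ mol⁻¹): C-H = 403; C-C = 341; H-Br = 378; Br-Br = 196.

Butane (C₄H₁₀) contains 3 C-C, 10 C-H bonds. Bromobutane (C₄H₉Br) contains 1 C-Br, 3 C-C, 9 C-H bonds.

Let D be the C-Br bond energy.
Σ(broken) = 1×196 + 3×341 + 10×403 = 5249
Σ(formed) = 1×D + 3×341 + 9×403 + 1×378 = 5028 + D
ΔH = Σ(broken) − Σ(formed) = (5249) − (5028 + D) = +221 − D
Setting this equal to −49 kJ gives D = 270 kJ/mol.

D(C-Br) ≈ 270 kJ/mol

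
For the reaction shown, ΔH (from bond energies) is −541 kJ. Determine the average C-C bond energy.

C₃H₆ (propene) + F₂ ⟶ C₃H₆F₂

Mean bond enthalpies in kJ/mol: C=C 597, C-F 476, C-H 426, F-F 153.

Let D be the C-C bond energy.
Σ(broken) = 1×D + 6×426 + 1×597 + 1×153 = 3306 + D
Σ(formed) = 2×D + 2×476 + 6×426 = 3508 + 2D
ΔH = Σ(broken) − Σ(formed) = (3306 + D) − (3508 + 2D) = −202 − D
Setting this equal to −541 kJ gives D = 339 kJ/mol.

D(C-C) ≈ 339 kJ/mol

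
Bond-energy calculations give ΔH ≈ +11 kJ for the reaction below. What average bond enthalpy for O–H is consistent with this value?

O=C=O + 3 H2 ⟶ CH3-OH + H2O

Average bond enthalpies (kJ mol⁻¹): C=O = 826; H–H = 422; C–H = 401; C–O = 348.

D(O–H) ≈ 452 kJ/mol

Let D be the O–H bond energy.
Σ(broken) = 2×826 + 3×422 = 2918
Σ(formed) = 3×401 + 1×348 + 3×D = 1551 + 3D
ΔH = Σ(broken) − Σ(formed) = (2918) − (1551 + 3D) = +1367 − 3D
Setting this equal to +11 kJ gives 3D = 1356, so D = 452 kJ/mol.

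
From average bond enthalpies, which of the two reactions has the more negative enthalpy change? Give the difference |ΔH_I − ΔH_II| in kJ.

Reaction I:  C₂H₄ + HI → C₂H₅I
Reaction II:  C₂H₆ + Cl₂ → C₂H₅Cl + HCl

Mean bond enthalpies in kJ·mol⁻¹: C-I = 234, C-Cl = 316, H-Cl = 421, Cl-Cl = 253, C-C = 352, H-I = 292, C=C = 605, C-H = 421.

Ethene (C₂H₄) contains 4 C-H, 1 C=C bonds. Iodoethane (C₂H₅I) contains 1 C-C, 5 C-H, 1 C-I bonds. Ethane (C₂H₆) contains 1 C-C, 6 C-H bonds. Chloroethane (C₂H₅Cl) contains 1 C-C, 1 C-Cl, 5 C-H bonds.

Reaction I, by 47 kJ

Reaction I:
  Bonds broken (reactants):
    C-H: 4 × 421 = 1684
    C=C: 1 × 605 = 605
    H-I: 1 × 292 = 292
    Σ(broken) = 2581 kJ
  Bonds formed (products):
    C-C: 1 × 352 = 352
    C-H: 5 × 421 = 2105
    C-I: 1 × 234 = 234
    Σ(formed) = 2691 kJ
  ΔH_I = 2581 − 2691 = −110 kJ
Reaction II:
  Bonds broken (reactants):
    C-C: 1 × 352 = 352
    C-H: 6 × 421 = 2526
    Cl-Cl: 1 × 253 = 253
    Σ(broken) = 3131 kJ
  Bonds formed (products):
    C-C: 1 × 352 = 352
    C-Cl: 1 × 316 = 316
    C-H: 5 × 421 = 2105
    H-Cl: 1 × 421 = 421
    Σ(formed) = 3194 kJ
  ΔH_II = 3131 − 3194 = −63 kJ
ΔH_I − ΔH_II = −47 kJ, so reaction I has the more negative ΔH; |ΔH_I − ΔH_II| = 47 kJ.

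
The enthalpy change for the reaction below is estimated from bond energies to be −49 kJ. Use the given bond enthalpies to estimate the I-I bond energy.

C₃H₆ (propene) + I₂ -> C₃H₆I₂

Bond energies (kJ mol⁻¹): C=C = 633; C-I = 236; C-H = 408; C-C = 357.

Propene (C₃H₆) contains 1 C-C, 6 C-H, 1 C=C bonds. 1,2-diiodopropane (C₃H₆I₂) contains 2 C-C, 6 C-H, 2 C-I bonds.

Let D be the I-I bond energy.
Σ(broken) = 1×357 + 6×408 + 1×633 + 1×D = 3438 + D
Σ(formed) = 2×357 + 6×408 + 2×236 = 3634
ΔH = Σ(broken) − Σ(formed) = (3438 + D) − (3634) = −196 + D
Setting this equal to −49 kJ gives D = 147 kJ/mol.

D(I-I) ≈ 147 kJ/mol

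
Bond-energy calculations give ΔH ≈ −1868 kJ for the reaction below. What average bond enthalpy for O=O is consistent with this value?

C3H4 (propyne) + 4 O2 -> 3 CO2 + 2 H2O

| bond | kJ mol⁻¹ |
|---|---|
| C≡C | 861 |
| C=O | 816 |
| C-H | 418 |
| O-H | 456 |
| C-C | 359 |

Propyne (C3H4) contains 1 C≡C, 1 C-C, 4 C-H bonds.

D(O=O) ≈ 490 kJ/mol

Let D be the O=O bond energy.
Σ(broken) = 1×861 + 1×359 + 4×418 + 4×D = 2892 + 4D
Σ(formed) = 6×816 + 4×456 = 6720
ΔH = Σ(broken) − Σ(formed) = (2892 + 4D) − (6720) = −3828 + 4D
Setting this equal to −1868 kJ gives 4D = 1960, so D = 490 kJ/mol.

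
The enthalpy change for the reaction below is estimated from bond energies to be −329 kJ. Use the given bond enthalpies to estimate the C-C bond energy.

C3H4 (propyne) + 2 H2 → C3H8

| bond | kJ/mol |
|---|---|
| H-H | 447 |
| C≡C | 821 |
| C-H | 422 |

D(C-C) ≈ 356 kJ/mol

Let D be the C-C bond energy.
Σ(broken) = 1×821 + 1×D + 4×422 + 2×447 = 3403 + D
Σ(formed) = 2×D + 8×422 = 3376 + 2D
ΔH = Σ(broken) − Σ(formed) = (3403 + D) − (3376 + 2D) = +27 − D
Setting this equal to −329 kJ gives D = 356 kJ/mol.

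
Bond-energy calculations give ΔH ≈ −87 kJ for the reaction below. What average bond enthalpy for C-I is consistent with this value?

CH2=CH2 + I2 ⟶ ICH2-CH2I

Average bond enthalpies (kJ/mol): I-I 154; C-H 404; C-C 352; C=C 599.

D(C-I) ≈ 244 kJ/mol

Let D be the C-I bond energy.
Σ(broken) = 4×404 + 1×599 + 1×154 = 2369
Σ(formed) = 1×352 + 4×404 + 2×D = 1968 + 2D
ΔH = Σ(broken) − Σ(formed) = (2369) − (1968 + 2D) = +401 − 2D
Setting this equal to −87 kJ gives 2D = 488, so D = 244 kJ/mol.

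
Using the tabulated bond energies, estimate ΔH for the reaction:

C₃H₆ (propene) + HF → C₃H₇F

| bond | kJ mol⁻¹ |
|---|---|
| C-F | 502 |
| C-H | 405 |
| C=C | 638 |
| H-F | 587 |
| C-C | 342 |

ΔH ≈ −24 kJ

Bonds broken (reactants):
  C-C: 1 × 342 = 342
  C-H: 6 × 405 = 2430
  C=C: 1 × 638 = 638
  H-F: 1 × 587 = 587
  Σ(broken) = 3997 kJ
Bonds formed (products):
  C-C: 2 × 342 = 684
  C-F: 1 × 502 = 502
  C-H: 7 × 405 = 2835
  Σ(formed) = 4021 kJ
ΔH = Σ(broken) − Σ(formed) = 3997 − 4021 = −24 kJ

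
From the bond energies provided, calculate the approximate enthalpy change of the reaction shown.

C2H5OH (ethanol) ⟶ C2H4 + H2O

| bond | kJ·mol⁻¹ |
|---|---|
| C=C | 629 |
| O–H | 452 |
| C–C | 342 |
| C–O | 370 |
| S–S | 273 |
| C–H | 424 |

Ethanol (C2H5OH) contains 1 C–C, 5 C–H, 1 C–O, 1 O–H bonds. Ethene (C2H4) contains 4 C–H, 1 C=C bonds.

ΔH ≈ +55 kJ

Bonds broken (reactants):
  C–C: 1 × 342 = 342
  C–H: 5 × 424 = 2120
  C–O: 1 × 370 = 370
  O–H: 1 × 452 = 452
  Σ(broken) = 3284 kJ
Bonds formed (products):
  C–H: 4 × 424 = 1696
  C=C: 1 × 629 = 629
  O–H: 2 × 452 = 904
  Σ(formed) = 3229 kJ
ΔH = Σ(broken) − Σ(formed) = 3284 − 3229 = +55 kJ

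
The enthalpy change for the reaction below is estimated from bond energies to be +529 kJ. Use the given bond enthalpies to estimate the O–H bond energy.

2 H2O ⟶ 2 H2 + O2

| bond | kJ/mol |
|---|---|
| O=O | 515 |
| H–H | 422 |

D(O–H) ≈ 472 kJ/mol

Let D be the O–H bond energy.
Σ(broken) = 4×D = 4D
Σ(formed) = 2×422 + 1×515 = 1359
ΔH = Σ(broken) − Σ(formed) = (4D) − (1359) = −1359 + 4D
Setting this equal to +529 kJ gives 4D = 1888, so D = 472 kJ/mol.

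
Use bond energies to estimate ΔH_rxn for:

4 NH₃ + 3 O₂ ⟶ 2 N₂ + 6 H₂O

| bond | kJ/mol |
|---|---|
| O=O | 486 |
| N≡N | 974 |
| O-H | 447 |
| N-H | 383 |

ΔH ≈ −1258 kJ

Bonds broken (reactants):
  N-H: 12 × 383 = 4596
  O=O: 3 × 486 = 1458
  Σ(broken) = 6054 kJ
Bonds formed (products):
  N≡N: 2 × 974 = 1948
  O-H: 12 × 447 = 5364
  Σ(formed) = 7312 kJ
ΔH = Σ(broken) − Σ(formed) = 6054 − 7312 = −1258 kJ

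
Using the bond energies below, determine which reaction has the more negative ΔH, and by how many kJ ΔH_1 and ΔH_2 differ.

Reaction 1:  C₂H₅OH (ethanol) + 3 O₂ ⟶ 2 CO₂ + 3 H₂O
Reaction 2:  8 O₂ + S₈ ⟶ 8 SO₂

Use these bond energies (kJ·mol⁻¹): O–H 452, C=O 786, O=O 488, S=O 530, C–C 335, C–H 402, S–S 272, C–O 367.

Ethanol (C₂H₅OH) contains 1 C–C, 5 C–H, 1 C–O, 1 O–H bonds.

Reaction 1:
  Bonds broken (reactants):
    C–C: 1 × 335 = 335
    C–H: 5 × 402 = 2010
    C–O: 1 × 367 = 367
    O–H: 1 × 452 = 452
    O=O: 3 × 488 = 1464
    Σ(broken) = 4628 kJ
  Bonds formed (products):
    C=O: 4 × 786 = 3144
    O–H: 6 × 452 = 2712
    Σ(formed) = 5856 kJ
  ΔH_1 = 4628 − 5856 = −1228 kJ
Reaction 2:
  Bonds broken (reactants):
    O=O: 8 × 488 = 3904
    S–S: 8 × 272 = 2176
    Σ(broken) = 6080 kJ
  Bonds formed (products):
    S=O: 16 × 530 = 8480
    Σ(formed) = 8480 kJ
  ΔH_2 = 6080 − 8480 = −2400 kJ
ΔH_1 − ΔH_2 = +1172 kJ, so reaction 2 has the more negative ΔH; |ΔH_1 − ΔH_2| = 1172 kJ.

Reaction 2, by 1172 kJ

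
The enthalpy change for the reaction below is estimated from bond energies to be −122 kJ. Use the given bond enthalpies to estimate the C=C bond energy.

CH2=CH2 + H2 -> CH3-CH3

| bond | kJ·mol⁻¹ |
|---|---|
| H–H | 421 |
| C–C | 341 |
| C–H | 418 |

Let D be the C=C bond energy.
Σ(broken) = 4×418 + 1×D + 1×421 = 2093 + D
Σ(formed) = 1×341 + 6×418 = 2849
ΔH = Σ(broken) − Σ(formed) = (2093 + D) − (2849) = −756 + D
Setting this equal to −122 kJ gives D = 634 kJ/mol.

D(C=C) ≈ 634 kJ/mol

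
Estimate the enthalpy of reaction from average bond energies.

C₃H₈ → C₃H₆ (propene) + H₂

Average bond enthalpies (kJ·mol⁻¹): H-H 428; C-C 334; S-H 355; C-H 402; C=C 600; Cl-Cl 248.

ΔH ≈ +110 kJ

Bonds broken (reactants):
  C-C: 2 × 334 = 668
  C-H: 8 × 402 = 3216
  Σ(broken) = 3884 kJ
Bonds formed (products):
  C-C: 1 × 334 = 334
  C-H: 6 × 402 = 2412
  C=C: 1 × 600 = 600
  H-H: 1 × 428 = 428
  Σ(formed) = 3774 kJ
ΔH = Σ(broken) − Σ(formed) = 3884 − 3774 = +110 kJ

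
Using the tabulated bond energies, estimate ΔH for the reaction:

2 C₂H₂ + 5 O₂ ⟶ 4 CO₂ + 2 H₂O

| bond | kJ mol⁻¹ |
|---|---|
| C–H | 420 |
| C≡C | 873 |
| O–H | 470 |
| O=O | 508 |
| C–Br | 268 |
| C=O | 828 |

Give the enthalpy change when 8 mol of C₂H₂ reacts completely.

ΔH = −10152 kJ

Bonds broken (reactants):
  C≡C: 2 × 873 = 1746
  C–H: 4 × 420 = 1680
  O=O: 5 × 508 = 2540
  Σ(broken) = 5966 kJ
Bonds formed (products):
  C=O: 8 × 828 = 6624
  O–H: 4 × 470 = 1880
  Σ(formed) = 8504 kJ
ΔH = Σ(broken) − Σ(formed) = 5966 − 8504 = −2538 kJ
For 4× the reaction as written: 4 × (−2538) = −10152 kJ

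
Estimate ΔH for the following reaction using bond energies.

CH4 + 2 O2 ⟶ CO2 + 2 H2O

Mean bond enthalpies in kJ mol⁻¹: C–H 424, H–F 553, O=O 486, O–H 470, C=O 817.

ΔH ≈ −846 kJ

Bonds broken (reactants):
  C–H: 4 × 424 = 1696
  O=O: 2 × 486 = 972
  Σ(broken) = 2668 kJ
Bonds formed (products):
  C=O: 2 × 817 = 1634
  O–H: 4 × 470 = 1880
  Σ(formed) = 3514 kJ
ΔH = Σ(broken) − Σ(formed) = 2668 − 3514 = −846 kJ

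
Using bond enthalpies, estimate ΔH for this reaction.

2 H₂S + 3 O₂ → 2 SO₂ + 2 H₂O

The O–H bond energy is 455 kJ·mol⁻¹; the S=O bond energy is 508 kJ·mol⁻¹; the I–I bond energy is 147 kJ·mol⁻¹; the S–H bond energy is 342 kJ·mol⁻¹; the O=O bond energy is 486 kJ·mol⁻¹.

Bonds broken (reactants):
  O=O: 3 × 486 = 1458
  S–H: 4 × 342 = 1368
  Σ(broken) = 2826 kJ
Bonds formed (products):
  O–H: 4 × 455 = 1820
  S=O: 4 × 508 = 2032
  Σ(formed) = 3852 kJ
ΔH = Σ(broken) − Σ(formed) = 2826 − 3852 = −1026 kJ

ΔH ≈ −1026 kJ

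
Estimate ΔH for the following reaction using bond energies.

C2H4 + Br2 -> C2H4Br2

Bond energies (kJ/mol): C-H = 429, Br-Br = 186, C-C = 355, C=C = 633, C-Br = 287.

ΔH ≈ −110 kJ

Bonds broken (reactants):
  Br-Br: 1 × 186 = 186
  C-H: 4 × 429 = 1716
  C=C: 1 × 633 = 633
  Σ(broken) = 2535 kJ
Bonds formed (products):
  C-Br: 2 × 287 = 574
  C-C: 1 × 355 = 355
  C-H: 4 × 429 = 1716
  Σ(formed) = 2645 kJ
ΔH = Σ(broken) − Σ(formed) = 2535 − 2645 = −110 kJ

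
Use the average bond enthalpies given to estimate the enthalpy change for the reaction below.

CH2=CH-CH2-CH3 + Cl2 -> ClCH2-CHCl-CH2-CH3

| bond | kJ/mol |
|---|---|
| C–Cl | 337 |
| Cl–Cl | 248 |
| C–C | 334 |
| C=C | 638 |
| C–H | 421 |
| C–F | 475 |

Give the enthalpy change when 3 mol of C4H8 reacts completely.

ΔH = −366 kJ

Bonds broken (reactants):
  C–C: 2 × 334 = 668
  C–H: 8 × 421 = 3368
  C=C: 1 × 638 = 638
  Cl–Cl: 1 × 248 = 248
  Σ(broken) = 4922 kJ
Bonds formed (products):
  C–C: 3 × 334 = 1002
  C–Cl: 2 × 337 = 674
  C–H: 8 × 421 = 3368
  Σ(formed) = 5044 kJ
ΔH = Σ(broken) − Σ(formed) = 4922 − 5044 = −122 kJ
For 3× the reaction as written: 3 × (−122) = −366 kJ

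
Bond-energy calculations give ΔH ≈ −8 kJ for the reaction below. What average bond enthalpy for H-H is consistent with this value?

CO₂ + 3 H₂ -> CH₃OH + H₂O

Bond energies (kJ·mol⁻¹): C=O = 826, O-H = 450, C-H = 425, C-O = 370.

D(H-H) ≈ 445 kJ/mol

Let D be the H-H bond energy.
Σ(broken) = 2×826 + 3×D = 1652 + 3D
Σ(formed) = 3×425 + 1×370 + 3×450 = 2995
ΔH = Σ(broken) − Σ(formed) = (1652 + 3D) − (2995) = −1343 + 3D
Setting this equal to −8 kJ gives 3D = 1335, so D = 445 kJ/mol.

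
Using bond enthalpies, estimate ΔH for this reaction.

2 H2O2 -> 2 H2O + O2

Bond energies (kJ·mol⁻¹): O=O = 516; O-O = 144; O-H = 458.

ΔH ≈ −228 kJ

Bonds broken (reactants):
  O-H: 4 × 458 = 1832
  O-O: 2 × 144 = 288
  Σ(broken) = 2120 kJ
Bonds formed (products):
  O-H: 4 × 458 = 1832
  O=O: 1 × 516 = 516
  Σ(formed) = 2348 kJ
ΔH = Σ(broken) − Σ(formed) = 2120 − 2348 = −228 kJ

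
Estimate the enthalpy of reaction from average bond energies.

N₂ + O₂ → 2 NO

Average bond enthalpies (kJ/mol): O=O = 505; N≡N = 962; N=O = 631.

Bonds broken (reactants):
  N≡N: 1 × 962 = 962
  O=O: 1 × 505 = 505
  Σ(broken) = 1467 kJ
Bonds formed (products):
  N=O: 2 × 631 = 1262
  Σ(formed) = 1262 kJ
ΔH = Σ(broken) − Σ(formed) = 1467 − 1262 = +205 kJ

ΔH ≈ +205 kJ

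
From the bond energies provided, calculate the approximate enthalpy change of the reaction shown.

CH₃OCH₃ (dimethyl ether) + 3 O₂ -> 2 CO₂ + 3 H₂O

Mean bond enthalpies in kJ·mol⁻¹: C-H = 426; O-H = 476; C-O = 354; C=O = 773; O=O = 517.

ΔH ≈ −1133 kJ

Bonds broken (reactants):
  C-H: 6 × 426 = 2556
  C-O: 2 × 354 = 708
  O=O: 3 × 517 = 1551
  Σ(broken) = 4815 kJ
Bonds formed (products):
  C=O: 4 × 773 = 3092
  O-H: 6 × 476 = 2856
  Σ(formed) = 5948 kJ
ΔH = Σ(broken) − Σ(formed) = 4815 − 5948 = −1133 kJ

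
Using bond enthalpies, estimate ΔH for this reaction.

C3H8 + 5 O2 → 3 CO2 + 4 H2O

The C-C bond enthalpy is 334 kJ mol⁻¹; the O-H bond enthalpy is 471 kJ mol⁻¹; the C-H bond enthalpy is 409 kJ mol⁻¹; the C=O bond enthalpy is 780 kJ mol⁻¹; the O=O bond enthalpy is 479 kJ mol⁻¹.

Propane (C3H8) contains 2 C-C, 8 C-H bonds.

ΔH ≈ −2113 kJ

Bonds broken (reactants):
  C-C: 2 × 334 = 668
  C-H: 8 × 409 = 3272
  O=O: 5 × 479 = 2395
  Σ(broken) = 6335 kJ
Bonds formed (products):
  C=O: 6 × 780 = 4680
  O-H: 8 × 471 = 3768
  Σ(formed) = 8448 kJ
ΔH = Σ(broken) − Σ(formed) = 6335 − 8448 = −2113 kJ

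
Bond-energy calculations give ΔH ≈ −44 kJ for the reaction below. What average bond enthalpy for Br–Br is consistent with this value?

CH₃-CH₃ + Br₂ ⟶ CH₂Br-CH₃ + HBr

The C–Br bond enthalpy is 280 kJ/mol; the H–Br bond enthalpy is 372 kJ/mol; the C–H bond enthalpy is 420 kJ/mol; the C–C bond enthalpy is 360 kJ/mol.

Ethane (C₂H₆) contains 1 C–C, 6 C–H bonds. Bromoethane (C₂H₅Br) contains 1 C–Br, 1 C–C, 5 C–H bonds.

Let D be the Br–Br bond energy.
Σ(broken) = 1×D + 1×360 + 6×420 = 2880 + D
Σ(formed) = 1×280 + 1×360 + 5×420 + 1×372 = 3112
ΔH = Σ(broken) − Σ(formed) = (2880 + D) − (3112) = −232 + D
Setting this equal to −44 kJ gives D = 188 kJ/mol.

D(Br–Br) ≈ 188 kJ/mol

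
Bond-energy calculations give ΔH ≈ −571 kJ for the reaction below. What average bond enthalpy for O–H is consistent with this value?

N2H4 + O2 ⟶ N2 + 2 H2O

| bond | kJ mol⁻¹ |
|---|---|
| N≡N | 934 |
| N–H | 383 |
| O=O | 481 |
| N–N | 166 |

D(O–H) ≈ 454 kJ/mol

Let D be the O–H bond energy.
Σ(broken) = 4×383 + 1×166 + 1×481 = 2179
Σ(formed) = 1×934 + 4×D = 934 + 4D
ΔH = Σ(broken) − Σ(formed) = (2179) − (934 + 4D) = +1245 − 4D
Setting this equal to −571 kJ gives 4D = 1816, so D = 454 kJ/mol.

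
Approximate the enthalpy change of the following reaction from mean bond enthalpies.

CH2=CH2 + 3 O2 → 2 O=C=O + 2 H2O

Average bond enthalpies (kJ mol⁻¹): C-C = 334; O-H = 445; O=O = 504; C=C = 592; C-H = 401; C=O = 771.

ΔH ≈ −1156 kJ

Bonds broken (reactants):
  C-H: 4 × 401 = 1604
  C=C: 1 × 592 = 592
  O=O: 3 × 504 = 1512
  Σ(broken) = 3708 kJ
Bonds formed (products):
  C=O: 4 × 771 = 3084
  O-H: 4 × 445 = 1780
  Σ(formed) = 4864 kJ
ΔH = Σ(broken) − Σ(formed) = 3708 − 4864 = −1156 kJ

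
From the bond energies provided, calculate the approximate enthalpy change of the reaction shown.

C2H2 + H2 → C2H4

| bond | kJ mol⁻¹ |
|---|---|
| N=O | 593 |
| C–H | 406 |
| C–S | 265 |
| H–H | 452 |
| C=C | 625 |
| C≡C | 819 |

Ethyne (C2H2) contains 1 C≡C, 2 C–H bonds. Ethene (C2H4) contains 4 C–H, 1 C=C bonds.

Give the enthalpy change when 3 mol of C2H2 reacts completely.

Bonds broken (reactants):
  C≡C: 1 × 819 = 819
  C–H: 2 × 406 = 812
  H–H: 1 × 452 = 452
  Σ(broken) = 2083 kJ
Bonds formed (products):
  C–H: 4 × 406 = 1624
  C=C: 1 × 625 = 625
  Σ(formed) = 2249 kJ
ΔH = Σ(broken) − Σ(formed) = 2083 − 2249 = −166 kJ
For 3× the reaction as written: 3 × (−166) = −498 kJ

ΔH = −498 kJ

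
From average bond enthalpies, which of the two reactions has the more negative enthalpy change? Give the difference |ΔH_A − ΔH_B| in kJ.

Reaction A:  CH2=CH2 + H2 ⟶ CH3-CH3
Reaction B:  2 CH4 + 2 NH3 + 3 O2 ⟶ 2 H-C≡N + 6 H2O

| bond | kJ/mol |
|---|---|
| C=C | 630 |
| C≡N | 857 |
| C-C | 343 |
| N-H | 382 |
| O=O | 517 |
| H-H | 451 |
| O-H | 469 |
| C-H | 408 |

Reaction B, by 973 kJ

Reaction A:
  Bonds broken (reactants):
    C-H: 4 × 408 = 1632
    C=C: 1 × 630 = 630
    H-H: 1 × 451 = 451
    Σ(broken) = 2713 kJ
  Bonds formed (products):
    C-C: 1 × 343 = 343
    C-H: 6 × 408 = 2448
    Σ(formed) = 2791 kJ
  ΔH_A = 2713 − 2791 = −78 kJ
Reaction B:
  Bonds broken (reactants):
    C-H: 8 × 408 = 3264
    N-H: 6 × 382 = 2292
    O=O: 3 × 517 = 1551
    Σ(broken) = 7107 kJ
  Bonds formed (products):
    C≡N: 2 × 857 = 1714
    C-H: 2 × 408 = 816
    O-H: 12 × 469 = 5628
    Σ(formed) = 8158 kJ
  ΔH_B = 7107 − 8158 = −1051 kJ
ΔH_A − ΔH_B = +973 kJ, so reaction B has the more negative ΔH; |ΔH_A − ΔH_B| = 973 kJ.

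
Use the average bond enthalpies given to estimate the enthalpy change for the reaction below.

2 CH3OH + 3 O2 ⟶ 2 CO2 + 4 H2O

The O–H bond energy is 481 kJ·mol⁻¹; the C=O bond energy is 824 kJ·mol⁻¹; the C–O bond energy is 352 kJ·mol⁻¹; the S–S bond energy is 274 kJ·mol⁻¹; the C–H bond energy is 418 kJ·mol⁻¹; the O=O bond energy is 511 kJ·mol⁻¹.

ΔH ≈ −1437 kJ

Bonds broken (reactants):
  C–H: 6 × 418 = 2508
  C–O: 2 × 352 = 704
  O–H: 2 × 481 = 962
  O=O: 3 × 511 = 1533
  Σ(broken) = 5707 kJ
Bonds formed (products):
  C=O: 4 × 824 = 3296
  O–H: 8 × 481 = 3848
  Σ(formed) = 7144 kJ
ΔH = Σ(broken) − Σ(formed) = 5707 − 7144 = −1437 kJ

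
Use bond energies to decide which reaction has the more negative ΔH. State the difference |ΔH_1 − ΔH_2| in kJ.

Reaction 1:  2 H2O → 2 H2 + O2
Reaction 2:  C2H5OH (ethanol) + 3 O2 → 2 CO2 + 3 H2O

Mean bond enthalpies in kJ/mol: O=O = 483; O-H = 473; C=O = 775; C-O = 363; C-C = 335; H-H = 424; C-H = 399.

Reaction 1:
  Bonds broken (reactants):
    O-H: 4 × 473 = 1892
    Σ(broken) = 1892 kJ
  Bonds formed (products):
    H-H: 2 × 424 = 848
    O=O: 1 × 483 = 483
    Σ(formed) = 1331 kJ
  ΔH_1 = 1892 − 1331 = +561 kJ
Reaction 2:
  Bonds broken (reactants):
    C-C: 1 × 335 = 335
    C-H: 5 × 399 = 1995
    C-O: 1 × 363 = 363
    O-H: 1 × 473 = 473
    O=O: 3 × 483 = 1449
    Σ(broken) = 4615 kJ
  Bonds formed (products):
    C=O: 4 × 775 = 3100
    O-H: 6 × 473 = 2838
    Σ(formed) = 5938 kJ
  ΔH_2 = 4615 − 5938 = −1323 kJ
ΔH_1 − ΔH_2 = +1884 kJ, so reaction 2 has the more negative ΔH; |ΔH_1 − ΔH_2| = 1884 kJ.

Reaction 2, by 1884 kJ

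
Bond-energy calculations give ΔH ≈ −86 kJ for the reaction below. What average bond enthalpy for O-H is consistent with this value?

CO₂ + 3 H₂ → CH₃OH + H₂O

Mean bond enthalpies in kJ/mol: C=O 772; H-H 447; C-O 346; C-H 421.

D(O-H) ≈ 454 kJ/mol

Let D be the O-H bond energy.
Σ(broken) = 2×772 + 3×447 = 2885
Σ(formed) = 3×421 + 1×346 + 3×D = 1609 + 3D
ΔH = Σ(broken) − Σ(formed) = (2885) − (1609 + 3D) = +1276 − 3D
Setting this equal to −86 kJ gives 3D = 1362, so D = 454 kJ/mol.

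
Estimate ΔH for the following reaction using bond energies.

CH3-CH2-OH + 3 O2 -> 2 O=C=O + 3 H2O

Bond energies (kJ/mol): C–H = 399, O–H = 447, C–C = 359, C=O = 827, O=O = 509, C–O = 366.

Bonds broken (reactants):
  C–C: 1 × 359 = 359
  C–H: 5 × 399 = 1995
  C–O: 1 × 366 = 366
  O–H: 1 × 447 = 447
  O=O: 3 × 509 = 1527
  Σ(broken) = 4694 kJ
Bonds formed (products):
  C=O: 4 × 827 = 3308
  O–H: 6 × 447 = 2682
  Σ(formed) = 5990 kJ
ΔH = Σ(broken) − Σ(formed) = 4694 − 5990 = −1296 kJ

ΔH ≈ −1296 kJ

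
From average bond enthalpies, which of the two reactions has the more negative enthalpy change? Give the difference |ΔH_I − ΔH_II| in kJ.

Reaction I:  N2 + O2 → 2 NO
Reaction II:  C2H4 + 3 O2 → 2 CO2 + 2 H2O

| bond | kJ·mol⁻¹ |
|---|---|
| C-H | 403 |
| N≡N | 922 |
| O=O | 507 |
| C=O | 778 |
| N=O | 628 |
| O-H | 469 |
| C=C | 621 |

Reaction II, by 1407 kJ

Reaction I:
  Bonds broken (reactants):
    N≡N: 1 × 922 = 922
    O=O: 1 × 507 = 507
    Σ(broken) = 1429 kJ
  Bonds formed (products):
    N=O: 2 × 628 = 1256
    Σ(formed) = 1256 kJ
  ΔH_I = 1429 − 1256 = +173 kJ
Reaction II:
  Bonds broken (reactants):
    C-H: 4 × 403 = 1612
    C=C: 1 × 621 = 621
    O=O: 3 × 507 = 1521
    Σ(broken) = 3754 kJ
  Bonds formed (products):
    C=O: 4 × 778 = 3112
    O-H: 4 × 469 = 1876
    Σ(formed) = 4988 kJ
  ΔH_II = 3754 − 4988 = −1234 kJ
ΔH_I − ΔH_II = +1407 kJ, so reaction II has the more negative ΔH; |ΔH_I − ΔH_II| = 1407 kJ.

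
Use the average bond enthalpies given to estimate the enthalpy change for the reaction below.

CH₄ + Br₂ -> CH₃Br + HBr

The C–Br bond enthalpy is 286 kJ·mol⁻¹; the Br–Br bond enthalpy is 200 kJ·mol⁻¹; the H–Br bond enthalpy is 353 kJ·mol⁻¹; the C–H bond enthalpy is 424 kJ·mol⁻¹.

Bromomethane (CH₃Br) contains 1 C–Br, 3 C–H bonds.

ΔH ≈ −15 kJ

Bonds broken (reactants):
  Br–Br: 1 × 200 = 200
  C–H: 4 × 424 = 1696
  Σ(broken) = 1896 kJ
Bonds formed (products):
  C–Br: 1 × 286 = 286
  C–H: 3 × 424 = 1272
  H–Br: 1 × 353 = 353
  Σ(formed) = 1911 kJ
ΔH = Σ(broken) − Σ(formed) = 1896 − 1911 = −15 kJ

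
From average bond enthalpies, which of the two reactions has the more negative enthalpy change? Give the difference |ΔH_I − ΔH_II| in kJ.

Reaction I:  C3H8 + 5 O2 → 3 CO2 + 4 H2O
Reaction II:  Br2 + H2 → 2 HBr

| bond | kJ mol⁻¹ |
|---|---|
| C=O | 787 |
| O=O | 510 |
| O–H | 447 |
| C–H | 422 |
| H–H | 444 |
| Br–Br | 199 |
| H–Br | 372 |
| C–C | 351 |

Reaction I:
  Bonds broken (reactants):
    C–C: 2 × 351 = 702
    C–H: 8 × 422 = 3376
    O=O: 5 × 510 = 2550
    Σ(broken) = 6628 kJ
  Bonds formed (products):
    C=O: 6 × 787 = 4722
    O–H: 8 × 447 = 3576
    Σ(formed) = 8298 kJ
  ΔH_I = 6628 − 8298 = −1670 kJ
Reaction II:
  Bonds broken (reactants):
    Br–Br: 1 × 199 = 199
    H–H: 1 × 444 = 444
    Σ(broken) = 643 kJ
  Bonds formed (products):
    H–Br: 2 × 372 = 744
    Σ(formed) = 744 kJ
  ΔH_II = 643 − 744 = −101 kJ
ΔH_I − ΔH_II = −1569 kJ, so reaction I has the more negative ΔH; |ΔH_I − ΔH_II| = 1569 kJ.

Reaction I, by 1569 kJ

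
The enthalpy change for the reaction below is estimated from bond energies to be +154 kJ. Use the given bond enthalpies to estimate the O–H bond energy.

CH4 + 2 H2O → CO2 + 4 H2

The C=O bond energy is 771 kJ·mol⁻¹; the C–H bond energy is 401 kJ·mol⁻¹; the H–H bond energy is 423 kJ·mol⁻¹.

Let D be the O–H bond energy.
Σ(broken) = 4×401 + 4×D = 1604 + 4D
Σ(formed) = 2×771 + 4×423 = 3234
ΔH = Σ(broken) − Σ(formed) = (1604 + 4D) − (3234) = −1630 + 4D
Setting this equal to +154 kJ gives 4D = 1784, so D = 446 kJ/mol.

D(O–H) ≈ 446 kJ/mol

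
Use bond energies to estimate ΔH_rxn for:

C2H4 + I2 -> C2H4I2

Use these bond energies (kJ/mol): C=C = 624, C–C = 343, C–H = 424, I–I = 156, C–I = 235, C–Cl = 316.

ΔH ≈ −33 kJ

Bonds broken (reactants):
  C–H: 4 × 424 = 1696
  C=C: 1 × 624 = 624
  I–I: 1 × 156 = 156
  Σ(broken) = 2476 kJ
Bonds formed (products):
  C–C: 1 × 343 = 343
  C–H: 4 × 424 = 1696
  C–I: 2 × 235 = 470
  Σ(formed) = 2509 kJ
ΔH = Σ(broken) − Σ(formed) = 2476 − 2509 = −33 kJ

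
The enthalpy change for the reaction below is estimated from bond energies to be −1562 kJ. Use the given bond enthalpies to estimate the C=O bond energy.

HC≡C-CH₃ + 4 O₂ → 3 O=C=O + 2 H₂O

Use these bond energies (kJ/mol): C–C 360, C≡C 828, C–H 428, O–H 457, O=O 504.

D(C=O) ≈ 775 kJ/mol

Let D be the C=O bond energy.
Σ(broken) = 1×828 + 1×360 + 4×428 + 4×504 = 4916
Σ(formed) = 6×D + 4×457 = 1828 + 6D
ΔH = Σ(broken) − Σ(formed) = (4916) − (1828 + 6D) = +3088 − 6D
Setting this equal to −1562 kJ gives 6D = 4650, so D = 775 kJ/mol.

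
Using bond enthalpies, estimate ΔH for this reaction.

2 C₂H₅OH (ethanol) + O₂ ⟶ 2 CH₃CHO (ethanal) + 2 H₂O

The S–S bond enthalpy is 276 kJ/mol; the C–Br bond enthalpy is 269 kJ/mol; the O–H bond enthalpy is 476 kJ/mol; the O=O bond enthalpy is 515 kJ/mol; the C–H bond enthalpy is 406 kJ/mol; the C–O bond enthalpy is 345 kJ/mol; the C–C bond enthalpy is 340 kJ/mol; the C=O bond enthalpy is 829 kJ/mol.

ΔH ≈ −593 kJ

Bonds broken (reactants):
  C–C: 2 × 340 = 680
  C–H: 10 × 406 = 4060
  C–O: 2 × 345 = 690
  O–H: 2 × 476 = 952
  O=O: 1 × 515 = 515
  Σ(broken) = 6897 kJ
Bonds formed (products):
  C–C: 2 × 340 = 680
  C–H: 8 × 406 = 3248
  C=O: 2 × 829 = 1658
  O–H: 4 × 476 = 1904
  Σ(formed) = 7490 kJ
ΔH = Σ(broken) − Σ(formed) = 6897 − 7490 = −593 kJ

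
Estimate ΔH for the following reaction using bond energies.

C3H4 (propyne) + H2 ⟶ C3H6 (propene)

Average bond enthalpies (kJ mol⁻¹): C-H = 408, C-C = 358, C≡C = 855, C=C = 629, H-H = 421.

Bonds broken (reactants):
  C≡C: 1 × 855 = 855
  C-C: 1 × 358 = 358
  C-H: 4 × 408 = 1632
  H-H: 1 × 421 = 421
  Σ(broken) = 3266 kJ
Bonds formed (products):
  C-C: 1 × 358 = 358
  C-H: 6 × 408 = 2448
  C=C: 1 × 629 = 629
  Σ(formed) = 3435 kJ
ΔH = Σ(broken) − Σ(formed) = 3266 − 3435 = −169 kJ

ΔH ≈ −169 kJ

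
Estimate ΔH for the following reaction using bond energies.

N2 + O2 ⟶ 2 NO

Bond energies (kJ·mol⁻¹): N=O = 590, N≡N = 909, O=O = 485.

ΔH ≈ +214 kJ

Bonds broken (reactants):
  N≡N: 1 × 909 = 909
  O=O: 1 × 485 = 485
  Σ(broken) = 1394 kJ
Bonds formed (products):
  N=O: 2 × 590 = 1180
  Σ(formed) = 1180 kJ
ΔH = Σ(broken) − Σ(formed) = 1394 − 1180 = +214 kJ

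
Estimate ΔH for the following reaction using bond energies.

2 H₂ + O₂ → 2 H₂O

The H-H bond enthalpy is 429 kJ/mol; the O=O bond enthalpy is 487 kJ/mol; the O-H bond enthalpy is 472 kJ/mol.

Bonds broken (reactants):
  H-H: 2 × 429 = 858
  O=O: 1 × 487 = 487
  Σ(broken) = 1345 kJ
Bonds formed (products):
  O-H: 4 × 472 = 1888
  Σ(formed) = 1888 kJ
ΔH = Σ(broken) − Σ(formed) = 1345 − 1888 = −543 kJ

ΔH ≈ −543 kJ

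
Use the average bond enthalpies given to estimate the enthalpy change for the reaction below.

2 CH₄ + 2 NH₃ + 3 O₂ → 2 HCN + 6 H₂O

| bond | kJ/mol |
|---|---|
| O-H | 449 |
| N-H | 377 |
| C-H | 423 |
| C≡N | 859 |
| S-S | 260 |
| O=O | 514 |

Bonds broken (reactants):
  C-H: 8 × 423 = 3384
  N-H: 6 × 377 = 2262
  O=O: 3 × 514 = 1542
  Σ(broken) = 7188 kJ
Bonds formed (products):
  C≡N: 2 × 859 = 1718
  C-H: 2 × 423 = 846
  O-H: 12 × 449 = 5388
  Σ(formed) = 7952 kJ
ΔH = Σ(broken) − Σ(formed) = 7188 − 7952 = −764 kJ

ΔH ≈ −764 kJ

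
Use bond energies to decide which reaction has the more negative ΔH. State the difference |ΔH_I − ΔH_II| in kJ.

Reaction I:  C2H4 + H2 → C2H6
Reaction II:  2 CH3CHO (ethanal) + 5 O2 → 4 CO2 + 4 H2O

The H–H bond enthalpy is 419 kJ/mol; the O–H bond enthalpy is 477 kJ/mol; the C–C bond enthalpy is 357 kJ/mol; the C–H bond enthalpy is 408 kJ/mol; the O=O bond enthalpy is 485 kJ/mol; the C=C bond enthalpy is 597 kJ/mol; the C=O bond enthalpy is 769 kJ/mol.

Reaction I:
  Bonds broken (reactants):
    C–H: 4 × 408 = 1632
    C=C: 1 × 597 = 597
    H–H: 1 × 419 = 419
    Σ(broken) = 2648 kJ
  Bonds formed (products):
    C–C: 1 × 357 = 357
    C–H: 6 × 408 = 2448
    Σ(formed) = 2805 kJ
  ΔH_I = 2648 − 2805 = −157 kJ
Reaction II:
  Bonds broken (reactants):
    C–C: 2 × 357 = 714
    C–H: 8 × 408 = 3264
    C=O: 2 × 769 = 1538
    O=O: 5 × 485 = 2425
    Σ(broken) = 7941 kJ
  Bonds formed (products):
    C=O: 8 × 769 = 6152
    O–H: 8 × 477 = 3816
    Σ(formed) = 9968 kJ
  ΔH_II = 7941 − 9968 = −2027 kJ
ΔH_I − ΔH_II = +1870 kJ, so reaction II has the more negative ΔH; |ΔH_I − ΔH_II| = 1870 kJ.

Reaction II, by 1870 kJ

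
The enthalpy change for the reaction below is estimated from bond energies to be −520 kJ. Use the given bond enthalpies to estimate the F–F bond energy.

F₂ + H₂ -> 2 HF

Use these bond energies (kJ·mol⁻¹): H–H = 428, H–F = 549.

D(F–F) ≈ 150 kJ/mol

Let D be the F–F bond energy.
Σ(broken) = 1×D + 1×428 = 428 + D
Σ(formed) = 2×549 = 1098
ΔH = Σ(broken) − Σ(formed) = (428 + D) − (1098) = −670 + D
Setting this equal to −520 kJ gives D = 150 kJ/mol.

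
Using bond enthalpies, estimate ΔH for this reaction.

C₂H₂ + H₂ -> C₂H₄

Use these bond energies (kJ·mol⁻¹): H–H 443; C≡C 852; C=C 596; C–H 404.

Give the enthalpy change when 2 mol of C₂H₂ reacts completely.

Bonds broken (reactants):
  C≡C: 1 × 852 = 852
  C–H: 2 × 404 = 808
  H–H: 1 × 443 = 443
  Σ(broken) = 2103 kJ
Bonds formed (products):
  C–H: 4 × 404 = 1616
  C=C: 1 × 596 = 596
  Σ(formed) = 2212 kJ
ΔH = Σ(broken) − Σ(formed) = 2103 − 2212 = −109 kJ
For 2× the reaction as written: 2 × (−109) = −218 kJ

ΔH = −218 kJ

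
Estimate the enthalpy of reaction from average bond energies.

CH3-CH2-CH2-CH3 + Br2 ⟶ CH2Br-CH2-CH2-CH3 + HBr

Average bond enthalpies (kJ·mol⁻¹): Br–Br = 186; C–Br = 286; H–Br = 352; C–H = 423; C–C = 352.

Bonds broken (reactants):
  Br–Br: 1 × 186 = 186
  C–C: 3 × 352 = 1056
  C–H: 10 × 423 = 4230
  Σ(broken) = 5472 kJ
Bonds formed (products):
  C–Br: 1 × 286 = 286
  C–C: 3 × 352 = 1056
  C–H: 9 × 423 = 3807
  H–Br: 1 × 352 = 352
  Σ(formed) = 5501 kJ
ΔH = Σ(broken) − Σ(formed) = 5472 − 5501 = −29 kJ

ΔH ≈ −29 kJ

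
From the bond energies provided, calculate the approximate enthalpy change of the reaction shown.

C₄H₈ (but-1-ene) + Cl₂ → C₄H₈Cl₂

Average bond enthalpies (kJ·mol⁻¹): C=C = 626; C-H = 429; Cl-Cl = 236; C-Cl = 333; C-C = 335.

ΔH ≈ −139 kJ

Bonds broken (reactants):
  C-C: 2 × 335 = 670
  C-H: 8 × 429 = 3432
  C=C: 1 × 626 = 626
  Cl-Cl: 1 × 236 = 236
  Σ(broken) = 4964 kJ
Bonds formed (products):
  C-C: 3 × 335 = 1005
  C-Cl: 2 × 333 = 666
  C-H: 8 × 429 = 3432
  Σ(formed) = 5103 kJ
ΔH = Σ(broken) − Σ(formed) = 4964 − 5103 = −139 kJ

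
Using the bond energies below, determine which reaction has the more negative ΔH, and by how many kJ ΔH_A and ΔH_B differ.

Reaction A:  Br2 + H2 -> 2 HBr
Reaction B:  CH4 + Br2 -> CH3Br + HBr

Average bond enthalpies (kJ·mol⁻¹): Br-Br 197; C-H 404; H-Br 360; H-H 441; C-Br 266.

Reaction A, by 57 kJ

Reaction A:
  Bonds broken (reactants):
    Br-Br: 1 × 197 = 197
    H-H: 1 × 441 = 441
    Σ(broken) = 638 kJ
  Bonds formed (products):
    H-Br: 2 × 360 = 720
    Σ(formed) = 720 kJ
  ΔH_A = 638 − 720 = −82 kJ
Reaction B:
  Bonds broken (reactants):
    Br-Br: 1 × 197 = 197
    C-H: 4 × 404 = 1616
    Σ(broken) = 1813 kJ
  Bonds formed (products):
    C-Br: 1 × 266 = 266
    C-H: 3 × 404 = 1212
    H-Br: 1 × 360 = 360
    Σ(formed) = 1838 kJ
  ΔH_B = 1813 − 1838 = −25 kJ
ΔH_A − ΔH_B = −57 kJ, so reaction A has the more negative ΔH; |ΔH_A − ΔH_B| = 57 kJ.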